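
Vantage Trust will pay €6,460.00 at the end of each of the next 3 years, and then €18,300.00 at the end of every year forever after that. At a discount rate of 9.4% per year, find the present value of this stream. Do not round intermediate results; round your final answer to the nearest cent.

€164922.70

PV of 3-year annuity: €6,460.00 × [1 − (1+0.094)^−3] / 0.094 = 16236.28970
Perpetuity value at year 3: €18,300.00 / 0.094 = 194680.85106
PV of perpetuity: 194680.85106 / (1+0.094)^3 = 148686.40812
Total PV = 16236.28970 + 148686.40812 = 164922.69781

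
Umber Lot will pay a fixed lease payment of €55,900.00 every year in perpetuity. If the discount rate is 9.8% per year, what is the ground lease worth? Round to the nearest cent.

Level perpetuity: PV = C / r = €55,900.00 / 0.098 = €570,408.16

€570408.16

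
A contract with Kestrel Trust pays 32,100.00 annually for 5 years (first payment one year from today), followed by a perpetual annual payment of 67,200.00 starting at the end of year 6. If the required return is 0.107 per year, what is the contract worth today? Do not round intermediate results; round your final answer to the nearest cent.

497326.42

PV of 5-year annuity: 32,100.00 × [1 − (1+0.107)^−5] / 0.107 = 119539.08697
Perpetuity value at year 5: 67,200.00 / 0.107 = 628037.38318
PV of perpetuity: 628037.38318 / (1+0.107)^5 = 377787.33195
Total PV = 119539.08697 + 377787.33195 = 497326.41892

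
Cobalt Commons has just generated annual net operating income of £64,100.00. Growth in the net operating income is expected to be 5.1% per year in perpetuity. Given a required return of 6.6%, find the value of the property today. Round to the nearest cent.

£4491273.33

D₁ = D₀ × (1 + g) = £64,100.00 × 1.051 = £67,369.1000
Growing perpetuity: P = D₁ / (r − g) = £67,369.1000 / (0.066 − 0.051) = £4,491,273.33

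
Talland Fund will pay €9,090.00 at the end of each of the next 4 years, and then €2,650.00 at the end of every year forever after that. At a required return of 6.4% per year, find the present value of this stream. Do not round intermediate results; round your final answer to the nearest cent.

€63518.65

PV of 4-year annuity: €9,090.00 × [1 − (1+0.064)^−4] / 0.064 = 31211.44098
Perpetuity value at year 4: €2,650.00 / 0.064 = 41406.25000
PV of perpetuity: 41406.25000 / (1+0.064)^4 = 32307.20505
Total PV = 31211.44098 + 32307.20505 = 63518.64603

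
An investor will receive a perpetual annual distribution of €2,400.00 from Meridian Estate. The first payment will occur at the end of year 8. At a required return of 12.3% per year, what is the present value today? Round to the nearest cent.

Value at end of year 7: C / r = €2,400.00 / 0.123 = €19,512.1951
Discount to today: PV = €19,512.1951 / (1 + 0.123)^7 = €19,512.1951 / 2.252466 = €8,662.59

€8662.59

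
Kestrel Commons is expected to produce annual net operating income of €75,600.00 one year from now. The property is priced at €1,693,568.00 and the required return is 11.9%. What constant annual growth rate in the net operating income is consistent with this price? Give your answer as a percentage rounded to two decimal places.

7.44%

P = D₁/(r−g) ⇒ g = r − D₁/P = 0.119 − €75,600.00/€1,693,568.00 = 0.074361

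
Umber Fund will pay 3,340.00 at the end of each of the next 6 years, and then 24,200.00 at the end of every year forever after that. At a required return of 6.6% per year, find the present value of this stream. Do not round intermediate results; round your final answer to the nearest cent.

PV of 6-year annuity: 3,340.00 × [1 − (1+0.066)^−6] / 0.066 = 16118.75201
Perpetuity value at year 6: 24,200.00 / 0.066 = 366666.66667
PV of perpetuity: 366666.66667 / (1+0.066)^6 = 249878.10418
Total PV = 16118.75201 + 249878.10418 = 265996.85619

265996.86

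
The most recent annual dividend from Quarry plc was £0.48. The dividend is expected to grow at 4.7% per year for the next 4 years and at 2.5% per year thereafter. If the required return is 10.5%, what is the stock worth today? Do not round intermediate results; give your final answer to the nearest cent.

D_1 = 0.50256
D_2 = 0.52618
D_3 = 0.55091
D_4 = 0.57680
Terminal value at year 4: TV = D_4×(1+g_2)/(r−g_2) = 0.59122/0.08 = 7.39030
P_0 = D_1/(1+r)^1 + D_2/(1+r)^2 + D_3/(1+r)^3 + D_4/(1+r)^4 + TV/(1+r)^4
    = 0.45481 + 0.43093 + 0.40831 + 0.38688 + 4.95693 = 6.63786

£6.64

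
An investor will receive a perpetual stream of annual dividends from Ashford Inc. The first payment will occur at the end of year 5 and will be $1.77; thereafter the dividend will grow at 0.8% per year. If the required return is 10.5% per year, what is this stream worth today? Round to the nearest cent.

$12.24

Value at end of year 4: C₁ / (r − g) = $1.77 / (0.105 − 0.008) = $18.2474
Discount to today: PV = $18.2474 / (1 + 0.105)^4 = $18.2474 / 1.490902 = $12.24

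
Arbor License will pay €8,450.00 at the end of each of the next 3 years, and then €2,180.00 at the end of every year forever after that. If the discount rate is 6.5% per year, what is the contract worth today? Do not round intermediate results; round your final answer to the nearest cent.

€50144.40

PV of 3-year annuity: €8,450.00 × [1 − (1+0.065)^−3] / 0.065 = 22379.61807
Perpetuity value at year 3: €2,180.00 / 0.065 = 33538.46154
PV of perpetuity: 33538.46154 / (1+0.065)^3 = 27764.78493
Total PV = 22379.61807 + 27764.78493 = 50144.40299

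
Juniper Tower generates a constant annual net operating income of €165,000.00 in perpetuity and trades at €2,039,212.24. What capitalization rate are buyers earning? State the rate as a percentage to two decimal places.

P = C/r ⇒ r = C/P = €165,000.00/€2,039,212.24 = 0.080914

8.09%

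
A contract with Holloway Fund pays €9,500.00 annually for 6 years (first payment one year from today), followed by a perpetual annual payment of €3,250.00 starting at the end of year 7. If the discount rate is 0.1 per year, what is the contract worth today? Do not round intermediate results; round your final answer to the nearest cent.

€59720.38

PV of 6-year annuity: €9,500.00 × [1 − (1+0.1)^−6] / 0.1 = 41374.97664
Perpetuity value at year 6: €3,250.00 / 0.1 = 32500.00000
PV of perpetuity: 32500.00000 / (1+0.1)^6 = 18345.40273
Total PV = 41374.97664 + 18345.40273 = 59720.37937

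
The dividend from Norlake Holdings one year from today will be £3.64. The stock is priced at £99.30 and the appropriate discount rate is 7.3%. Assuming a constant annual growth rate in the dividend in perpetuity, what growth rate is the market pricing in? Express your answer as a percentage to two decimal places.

3.63%

P = D₁/(r−g) ⇒ g = r − D₁/P = 0.073 − £3.64/£99.30 = 0.036343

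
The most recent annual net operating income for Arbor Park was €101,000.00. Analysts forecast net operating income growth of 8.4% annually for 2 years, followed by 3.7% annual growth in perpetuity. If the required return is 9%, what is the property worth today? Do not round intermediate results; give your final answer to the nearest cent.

€2154808.86

D_1 = 109484.00000
D_2 = 118680.65600
Terminal value at year 2: TV = D_2×(1+g_2)/(r−g_2) = 123071.84027/0.053 = 2322110.19381
P_0 = D_1/(1+r)^1 + D_2/(1+r)^2 + TV/(1+r)^2
    = 100444.03670 + 99891.13374 + 1954473.69229 = 2154808.86273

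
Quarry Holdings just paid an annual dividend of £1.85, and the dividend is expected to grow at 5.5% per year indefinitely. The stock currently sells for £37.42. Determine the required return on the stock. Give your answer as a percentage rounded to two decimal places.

10.72%

D₁ = £1.85 × 1.055 = £1.9518
P = D₁/(r − g) ⇒ r = D₁/P + g = £1.9518/£37.42 + 0.055 = 0.052158 + 0.055 = 0.107158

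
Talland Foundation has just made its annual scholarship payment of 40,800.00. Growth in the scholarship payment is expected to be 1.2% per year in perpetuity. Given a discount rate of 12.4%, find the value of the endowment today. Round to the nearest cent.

D₁ = D₀ × (1 + g) = 40,800.00 × 1.012 = 41,289.6000
Growing perpetuity: P = D₁ / (r − g) = 41,289.6000 / (0.124 − 0.012) = 368,657.14

368657.14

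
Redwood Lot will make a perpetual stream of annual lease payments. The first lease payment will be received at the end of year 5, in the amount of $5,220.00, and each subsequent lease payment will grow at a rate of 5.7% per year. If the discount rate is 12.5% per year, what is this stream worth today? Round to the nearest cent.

$47923.83

Value at end of year 4: C₁ / (r − g) = $5,220.00 / (0.125 − 0.057) = $76,764.7059
Discount to today: PV = $76,764.7059 / (1 + 0.125)^4 = $76,764.7059 / 1.601807 = $47,923.83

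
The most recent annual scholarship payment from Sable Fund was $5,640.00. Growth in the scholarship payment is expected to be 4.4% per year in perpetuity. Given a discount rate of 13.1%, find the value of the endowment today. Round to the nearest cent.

D₁ = D₀ × (1 + g) = $5,640.00 × 1.044 = $5,888.1600
Growing perpetuity: P = D₁ / (r − g) = $5,888.1600 / (0.131 − 0.044) = $67,680.00

$67680.00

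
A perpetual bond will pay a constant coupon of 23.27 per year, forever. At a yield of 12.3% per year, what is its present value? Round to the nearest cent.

Level perpetuity: PV = C / r = 23.27 / 0.123 = 189.19

189.19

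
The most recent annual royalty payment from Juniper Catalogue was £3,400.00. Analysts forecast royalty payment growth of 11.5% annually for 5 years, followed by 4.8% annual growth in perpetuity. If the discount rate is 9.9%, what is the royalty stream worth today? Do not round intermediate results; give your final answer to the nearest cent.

D_1 = 3791.00000
D_2 = 4226.96500
D_3 = 4713.06598
D_4 = 5255.06856
D_5 = 5859.40145
Terminal value at year 5: TV = D_5×(1+g_2)/(r−g_2) = 6140.65272/0.051 = 120404.95522
P_0 = D_1/(1+r)^1 + D_2/(1+r)^2 + D_3/(1+r)^3 + D_4/(1+r)^4 + D_5/(1+r)^5 + TV/(1+r)^5
    = 3449.49955 + 3499.71974 + 3550.67107 + 3602.36419 + 3654.80989 + 75102.76016 = 92859.82460

£92859.82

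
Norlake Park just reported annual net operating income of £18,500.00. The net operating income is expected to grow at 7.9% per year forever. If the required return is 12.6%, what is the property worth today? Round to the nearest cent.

£424712.77

D₁ = D₀ × (1 + g) = £18,500.00 × 1.079 = £19,961.5000
Growing perpetuity: P = D₁ / (r − g) = £19,961.5000 / (0.126 − 0.079) = £424,712.77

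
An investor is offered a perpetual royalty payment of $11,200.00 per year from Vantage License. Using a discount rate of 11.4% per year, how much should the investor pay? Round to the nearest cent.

Level perpetuity: PV = C / r = $11,200.00 / 0.114 = $98,245.61

$98245.61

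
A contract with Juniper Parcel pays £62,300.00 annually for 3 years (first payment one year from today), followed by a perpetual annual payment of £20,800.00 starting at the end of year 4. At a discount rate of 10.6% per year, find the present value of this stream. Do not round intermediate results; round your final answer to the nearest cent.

PV of 3-year annuity: £62,300.00 × [1 − (1+0.106)^−3] / 0.106 = 153308.85775
Perpetuity value at year 3: £20,800.00 / 0.106 = 196226.41509
PV of perpetuity: 196226.41509 / (1+0.106)^3 = 145041.43530
Total PV = 153308.85775 + 145041.43530 = 298350.29305

£298350.29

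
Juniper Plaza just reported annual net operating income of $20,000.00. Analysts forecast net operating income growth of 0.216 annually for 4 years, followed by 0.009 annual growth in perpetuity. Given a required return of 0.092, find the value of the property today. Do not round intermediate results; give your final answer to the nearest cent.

$479280.13

D_1 = 24320.00000
D_2 = 29573.12000
D_3 = 35960.91392
D_4 = 43728.47133
Terminal value at year 4: TV = D_4×(1+g_2)/(r−g_2) = 44122.02757/0.083 = 531590.69360
P_0 = D_1/(1+r)^1 + D_2/(1+r)^2 + D_3/(1+r)^3 + D_4/(1+r)^4 + TV/(1+r)^4
    = 22271.06227 + 24800.01073 + 27616.12917 + 30752.02662 + 373840.90193 = 479280.13072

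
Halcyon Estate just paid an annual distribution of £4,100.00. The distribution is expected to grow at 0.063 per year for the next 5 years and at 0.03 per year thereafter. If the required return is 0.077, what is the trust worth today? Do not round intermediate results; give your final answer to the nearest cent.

£103875.31

D_1 = 4358.30000
D_2 = 4632.87290
D_3 = 4924.74389
D_4 = 5235.00276
D_5 = 5564.80793
Terminal value at year 5: TV = D_5×(1+g_2)/(r−g_2) = 5731.75217/0.047 = 121952.17382
P_0 = D_1/(1+r)^1 + D_2/(1+r)^2 + D_3/(1+r)^3 + D_4/(1+r)^4 + D_5/(1+r)^5 + TV/(1+r)^5
    = 4046.70381 + 3994.10041 + 3942.18082 + 3890.93613 + 3840.35757 + 84161.02761 = 103875.30635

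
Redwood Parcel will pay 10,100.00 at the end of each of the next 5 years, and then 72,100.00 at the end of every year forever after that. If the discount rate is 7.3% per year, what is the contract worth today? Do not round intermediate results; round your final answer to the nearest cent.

PV of 5-year annuity: 10,100.00 × [1 − (1+0.073)^−5] / 0.073 = 41081.46355
Perpetuity value at year 5: 72,100.00 / 0.073 = 987671.23288
PV of perpetuity: 987671.23288 / (1+0.073)^5 = 694406.52776
Total PV = 41081.46355 + 694406.52776 = 735487.99131

735487.99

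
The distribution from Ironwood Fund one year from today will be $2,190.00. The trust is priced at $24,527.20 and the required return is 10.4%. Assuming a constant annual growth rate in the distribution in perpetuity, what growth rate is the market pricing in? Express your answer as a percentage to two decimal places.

1.47%

P = D₁/(r−g) ⇒ g = r − D₁/P = 0.104 − $2,190.00/$24,527.20 = 0.014711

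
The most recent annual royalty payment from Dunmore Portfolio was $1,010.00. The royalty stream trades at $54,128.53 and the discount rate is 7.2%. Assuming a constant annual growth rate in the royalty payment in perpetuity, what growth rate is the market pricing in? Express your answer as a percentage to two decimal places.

P = D₀(1+g)/(r−g) ⇒ P(r−g) = D₀(1+g) ⇒ g(P+D₀) = P·r − D₀
g = (P·r − D₀)/(P + D₀) = ($54,128.53×0.072 − $1,010.00) / ($54,128.53 + $1,010.00) = 0.052364

5.24%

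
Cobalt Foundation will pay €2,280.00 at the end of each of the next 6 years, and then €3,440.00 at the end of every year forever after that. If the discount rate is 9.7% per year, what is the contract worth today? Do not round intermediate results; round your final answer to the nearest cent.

PV of 6-year annuity: €2,280.00 × [1 − (1+0.097)^−6] / 0.097 = 10017.90651
Perpetuity value at year 6: €3,440.00 / 0.097 = 35463.91753
PV of perpetuity: 35463.91753 / (1+0.097)^6 = 20349.18138
Total PV = 10017.90651 + 20349.18138 = 30367.08790

€30367.09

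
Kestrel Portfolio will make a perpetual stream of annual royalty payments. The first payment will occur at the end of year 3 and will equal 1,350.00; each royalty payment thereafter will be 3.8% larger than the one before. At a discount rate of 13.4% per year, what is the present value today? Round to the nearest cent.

Value at end of year 2: C₁ / (r − g) = 1,350.00 / (0.134 − 0.038) = 14,062.5000
Discount to today: PV = 14,062.5000 / (1 + 0.134)^2 = 14,062.5000 / 1.285956 = 10,935.44

10935.44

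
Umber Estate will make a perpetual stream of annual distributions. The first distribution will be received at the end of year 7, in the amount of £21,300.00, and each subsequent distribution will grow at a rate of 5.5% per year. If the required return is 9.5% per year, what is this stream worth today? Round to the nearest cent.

£308912.08

Value at end of year 6: C₁ / (r − g) = £21,300.00 / (0.095 − 0.055) = £532,500.0000
Discount to today: PV = £532,500.0000 / (1 + 0.095)^6 = £532,500.0000 / 1.723791 = £308,912.08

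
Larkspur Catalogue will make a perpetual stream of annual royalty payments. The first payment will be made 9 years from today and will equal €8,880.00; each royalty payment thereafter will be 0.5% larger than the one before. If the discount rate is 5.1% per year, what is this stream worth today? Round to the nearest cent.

Value at end of year 8: C₁ / (r − g) = €8,880.00 / (0.051 − 0.005) = €193,043.4783
Discount to today: PV = €193,043.4783 / (1 + 0.051)^8 = €193,043.4783 / 1.488750 = €129,668.18

€129668.18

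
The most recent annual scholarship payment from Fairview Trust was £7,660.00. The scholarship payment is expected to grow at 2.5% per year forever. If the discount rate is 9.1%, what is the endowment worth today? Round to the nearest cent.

D₁ = D₀ × (1 + g) = £7,660.00 × 1.025 = £7,851.5000
Growing perpetuity: P = D₁ / (r − g) = £7,851.5000 / (0.091 − 0.025) = £118,962.12

£118962.12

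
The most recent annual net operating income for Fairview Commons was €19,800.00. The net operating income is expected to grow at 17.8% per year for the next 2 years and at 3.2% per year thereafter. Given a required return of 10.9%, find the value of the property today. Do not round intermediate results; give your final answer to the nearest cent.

€342792.99

D_1 = 23324.40000
D_2 = 27476.14320
Terminal value at year 2: TV = D_2×(1+g_2)/(r−g_2) = 28355.37978/0.077 = 368251.68549
P_0 = D_1/(1+r)^1 + D_2/(1+r)^2 + TV/(1+r)^2
    = 21031.92065 + 22340.48920 + 299420.58255 = 342792.99240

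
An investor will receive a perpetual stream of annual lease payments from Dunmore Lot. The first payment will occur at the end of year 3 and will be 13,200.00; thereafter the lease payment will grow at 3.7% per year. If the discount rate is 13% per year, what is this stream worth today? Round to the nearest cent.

111156.30

Value at end of year 2: C₁ / (r − g) = 13,200.00 / (0.13 − 0.037) = 141,935.4839
Discount to today: PV = 141,935.4839 / (1 + 0.13)^2 = 141,935.4839 / 1.276900 = 111,156.30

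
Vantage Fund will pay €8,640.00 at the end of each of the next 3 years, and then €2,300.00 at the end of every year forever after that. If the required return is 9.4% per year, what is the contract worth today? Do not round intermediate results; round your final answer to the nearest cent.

€40402.77

PV of 3-year annuity: €8,640.00 × [1 − (1+0.094)^−3] / 0.094 = 21715.40913
Perpetuity value at year 3: €2,300.00 / 0.094 = 24468.08511
PV of perpetuity: 24468.08511 / (1+0.094)^3 = 18687.36277
Total PV = 21715.40913 + 18687.36277 = 40402.77190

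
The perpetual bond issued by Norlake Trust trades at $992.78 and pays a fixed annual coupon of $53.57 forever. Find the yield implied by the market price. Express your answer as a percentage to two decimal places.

5.40%

P = C/r ⇒ r = C/P = $53.57/$992.78 = 0.053960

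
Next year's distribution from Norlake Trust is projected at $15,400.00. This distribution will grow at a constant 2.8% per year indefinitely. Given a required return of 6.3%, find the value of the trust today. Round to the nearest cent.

$440000.00

Growing perpetuity: P = D₁ / (r − g) = $15,400.0000 / (0.063 − 0.028) = $440,000.00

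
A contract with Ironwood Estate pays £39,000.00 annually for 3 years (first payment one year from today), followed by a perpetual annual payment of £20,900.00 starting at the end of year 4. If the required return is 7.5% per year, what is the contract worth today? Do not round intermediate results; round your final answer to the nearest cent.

PV of 3-year annuity: £39,000.00 × [1 − (1+0.075)^−3] / 0.075 = 101420.50386
Perpetuity value at year 3: £20,900.00 / 0.075 = 278666.66667
PV of perpetuity: 278666.66667 / (1+0.075)^3 = 224315.67870
Total PV = 101420.50386 + 224315.67870 = 325736.18256

£325736.18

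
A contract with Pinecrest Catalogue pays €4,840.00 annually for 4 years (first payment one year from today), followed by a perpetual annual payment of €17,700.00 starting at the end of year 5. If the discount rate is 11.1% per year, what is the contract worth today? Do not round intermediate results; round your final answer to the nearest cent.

€119647.04

PV of 4-year annuity: €4,840.00 × [1 − (1+0.111)^−4] / 0.111 = 14983.83309
Perpetuity value at year 4: €17,700.00 / 0.111 = 159459.45946
PV of perpetuity: 159459.45946 / (1+0.111)^4 = 104663.21036
Total PV = 14983.83309 + 104663.21036 = 119647.04344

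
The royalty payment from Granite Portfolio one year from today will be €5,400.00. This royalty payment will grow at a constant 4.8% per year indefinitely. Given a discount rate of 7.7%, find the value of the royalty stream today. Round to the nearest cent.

€186206.90

Growing perpetuity: P = D₁ / (r − g) = €5,400.0000 / (0.077 − 0.048) = €186,206.90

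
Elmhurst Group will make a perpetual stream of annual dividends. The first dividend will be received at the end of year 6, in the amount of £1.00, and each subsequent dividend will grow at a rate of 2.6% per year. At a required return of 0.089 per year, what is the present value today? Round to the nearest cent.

£10.36

Value at end of year 5: C₁ / (r − g) = £1.00 / (0.089 − 0.026) = £15.8730
Discount to today: PV = £15.8730 / (1 + 0.089)^5 = £15.8730 / 1.531579 = £10.36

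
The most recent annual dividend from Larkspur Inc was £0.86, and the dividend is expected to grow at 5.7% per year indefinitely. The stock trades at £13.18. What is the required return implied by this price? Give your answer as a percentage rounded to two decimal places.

D₁ = £0.86 × 1.057 = £0.9090
P = D₁/(r − g) ⇒ r = D₁/P + g = £0.9090/£13.18 + 0.057 = 0.068970 + 0.057 = 0.125970

12.60%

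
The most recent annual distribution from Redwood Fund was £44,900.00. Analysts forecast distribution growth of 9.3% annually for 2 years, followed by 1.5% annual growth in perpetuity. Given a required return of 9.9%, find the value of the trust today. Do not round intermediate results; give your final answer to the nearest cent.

D_1 = 49075.70000
D_2 = 53639.74010
Terminal value at year 2: TV = D_2×(1+g_2)/(r−g_2) = 54444.33620/0.084 = 648146.85954
P_0 = D_1/(1+r)^1 + D_2/(1+r)^2 + TV/(1+r)^2
    = 44654.86806 + 44411.07442 + 536633.81595 = 625699.75844

£625699.76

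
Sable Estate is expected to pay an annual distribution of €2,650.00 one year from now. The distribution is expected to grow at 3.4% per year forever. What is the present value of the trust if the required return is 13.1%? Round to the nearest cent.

Growing perpetuity: P = D₁ / (r − g) = €2,650.0000 / (0.131 − 0.034) = €27,319.59

€27319.59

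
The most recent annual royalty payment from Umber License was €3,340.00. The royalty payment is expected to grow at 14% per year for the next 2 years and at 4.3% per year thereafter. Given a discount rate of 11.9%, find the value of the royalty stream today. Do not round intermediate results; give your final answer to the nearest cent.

€54442.90

D_1 = 3807.60000
D_2 = 4340.66400
Terminal value at year 2: TV = D_2×(1+g_2)/(r−g_2) = 4527.31255/0.076 = 59569.90200
P_0 = D_1/(1+r)^1 + D_2/(1+r)^2 + TV/(1+r)^2
    = 3402.68097 + 3466.53825 + 47573.67623 = 54442.89544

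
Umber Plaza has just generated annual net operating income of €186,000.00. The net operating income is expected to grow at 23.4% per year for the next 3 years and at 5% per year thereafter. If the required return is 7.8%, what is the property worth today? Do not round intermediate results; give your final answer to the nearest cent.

D_1 = 229524.00000
D_2 = 283232.61600
D_3 = 349509.04814
Terminal value at year 3: TV = D_3×(1+g_2)/(r−g_2) = 366984.50055/0.028 = 13106589.30540
P_0 = D_1/(1+r)^1 + D_2/(1+r)^2 + D_3/(1+r)^3 + TV/(1+r)^3
    = 212916.51206 + 243728.17800 + 278998.67500 + 10462450.31246 = 11198093.67752

€11198093.68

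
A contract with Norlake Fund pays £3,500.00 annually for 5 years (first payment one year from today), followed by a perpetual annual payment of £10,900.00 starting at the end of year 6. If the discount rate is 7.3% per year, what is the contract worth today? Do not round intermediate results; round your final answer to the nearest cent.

PV of 5-year annuity: £3,500.00 × [1 − (1+0.073)^−5] / 0.073 = 14236.15073
Perpetuity value at year 5: £10,900.00 / 0.073 = 149315.06849
PV of perpetuity: 149315.06849 / (1+0.073)^5 = 104979.62764
Total PV = 14236.15073 + 104979.62764 = 119215.77837

£119215.78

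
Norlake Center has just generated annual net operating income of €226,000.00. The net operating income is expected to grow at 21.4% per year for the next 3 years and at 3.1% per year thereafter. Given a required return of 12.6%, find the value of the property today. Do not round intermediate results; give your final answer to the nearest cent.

€3863466.67

D_1 = 274364.00000
D_2 = 333077.89600
D_3 = 404356.56574
Terminal value at year 3: TV = D_3×(1+g_2)/(r−g_2) = 416891.61928/0.095 = 4388332.83455
P_0 = D_1/(1+r)^1 + D_2/(1+r)^2 + D_3/(1+r)^3 + TV/(1+r)^3
    = 243662.52220 + 262705.41914 + 283236.57090 + 3073862.15371 = 3863466.66596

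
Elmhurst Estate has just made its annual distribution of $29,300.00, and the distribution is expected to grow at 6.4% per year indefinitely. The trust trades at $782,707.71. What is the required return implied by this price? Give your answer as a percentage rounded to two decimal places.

10.38%

D₁ = $29,300.00 × 1.064 = $31,175.2000
P = D₁/(r − g) ⇒ r = D₁/P + g = $31,175.2000/$782,707.71 + 0.064 = 0.039830 + 0.064 = 0.103830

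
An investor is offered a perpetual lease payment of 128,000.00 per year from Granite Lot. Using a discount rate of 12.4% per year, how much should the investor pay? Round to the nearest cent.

1032258.06

Level perpetuity: PV = C / r = 128,000.00 / 0.124 = 1,032,258.06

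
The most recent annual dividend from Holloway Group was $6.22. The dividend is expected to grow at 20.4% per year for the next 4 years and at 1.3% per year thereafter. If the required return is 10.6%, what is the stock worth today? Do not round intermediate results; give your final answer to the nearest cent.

D_1 = 7.48888
D_2 = 9.01661
D_3 = 10.85600
D_4 = 13.07062
Terminal value at year 4: TV = D_4×(1+g_2)/(r−g_2) = 13.24054/0.093 = 142.37142
P_0 = D_1/(1+r)^1 + D_2/(1+r)^2 + D_3/(1+r)^3 + D_4/(1+r)^4 + TV/(1+r)^4
    = 6.77114 + 7.37111 + 8.02425 + 8.73526 + 95.14858 = 126.05035

$126.05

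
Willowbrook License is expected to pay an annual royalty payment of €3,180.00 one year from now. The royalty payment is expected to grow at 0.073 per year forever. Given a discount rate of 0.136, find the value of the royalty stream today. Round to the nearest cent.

€50476.19

Growing perpetuity: P = D₁ / (r − g) = €3,180.0000 / (0.136 − 0.073) = €50,476.19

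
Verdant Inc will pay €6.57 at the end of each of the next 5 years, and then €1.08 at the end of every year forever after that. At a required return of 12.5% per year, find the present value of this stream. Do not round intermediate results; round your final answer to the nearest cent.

€28.19

PV of 5-year annuity: €6.57 × [1 − (1+0.125)^−5] / 0.125 = 23.39293
Perpetuity value at year 5: €1.08 / 0.125 = 8.64000
PV of perpetuity: 8.64000 / (1+0.125)^5 = 4.79459
Total PV = 23.39293 + 4.79459 = 28.18752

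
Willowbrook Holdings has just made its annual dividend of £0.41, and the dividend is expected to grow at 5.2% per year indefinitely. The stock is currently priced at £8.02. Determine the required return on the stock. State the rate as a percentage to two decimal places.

10.58%

D₁ = £0.41 × 1.052 = £0.4313
P = D₁/(r − g) ⇒ r = D₁/P + g = £0.4313/£8.02 + 0.052 = 0.053781 + 0.052 = 0.105781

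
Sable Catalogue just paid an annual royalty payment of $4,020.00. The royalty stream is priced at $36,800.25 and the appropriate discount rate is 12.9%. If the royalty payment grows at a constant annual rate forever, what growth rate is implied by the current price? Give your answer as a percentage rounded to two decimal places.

P = D₀(1+g)/(r−g) ⇒ P(r−g) = D₀(1+g) ⇒ g(P+D₀) = P·r − D₀
g = (P·r − D₀)/(P + D₀) = ($36,800.25×0.129 − $4,020.00) / ($36,800.25 + $4,020.00) = 0.017815

1.78%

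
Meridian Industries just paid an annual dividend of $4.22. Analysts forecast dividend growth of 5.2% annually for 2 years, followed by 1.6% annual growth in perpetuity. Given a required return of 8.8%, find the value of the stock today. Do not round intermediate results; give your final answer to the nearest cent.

$63.70

D_1 = 4.43944
D_2 = 4.67029
Terminal value at year 2: TV = D_2×(1+g_2)/(r−g_2) = 4.74502/0.072 = 65.90299
P_0 = D_1/(1+r)^1 + D_2/(1+r)^2 + TV/(1+r)^2
    = 4.08037 + 3.94536 + 55.67335 = 63.69907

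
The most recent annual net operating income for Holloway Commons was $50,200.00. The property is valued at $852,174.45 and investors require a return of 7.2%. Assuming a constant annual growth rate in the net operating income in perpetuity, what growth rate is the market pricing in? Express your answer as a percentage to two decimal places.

P = D₀(1+g)/(r−g) ⇒ P(r−g) = D₀(1+g) ⇒ g(P+D₀) = P·r − D₀
g = (P·r − D₀)/(P + D₀) = ($852,174.45×0.072 − $50,200.00) / ($852,174.45 + $50,200.00) = 0.012364

1.24%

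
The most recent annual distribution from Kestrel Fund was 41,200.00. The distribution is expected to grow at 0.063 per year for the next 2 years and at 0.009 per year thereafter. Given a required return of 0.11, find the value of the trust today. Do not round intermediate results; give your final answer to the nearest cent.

D_1 = 43795.60000
D_2 = 46554.72280
Terminal value at year 2: TV = D_2×(1+g_2)/(r−g_2) = 46973.71531/0.101 = 465086.29015
P_0 = D_1/(1+r)^1 + D_2/(1+r)^2 + TV/(1+r)^2
    = 39455.49550 + 37784.85740 + 377474.46648 = 454714.81937

454714.82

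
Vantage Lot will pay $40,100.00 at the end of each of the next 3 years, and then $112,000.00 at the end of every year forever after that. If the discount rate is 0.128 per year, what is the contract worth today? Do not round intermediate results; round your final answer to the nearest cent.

$704654.94

PV of 3-year annuity: $40,100.00 × [1 − (1+0.128)^−3] / 0.128 = 95004.68836
Perpetuity value at year 3: $112,000.00 / 0.128 = 875000.00000
PV of perpetuity: 875000.00000 / (1+0.128)^3 = 609650.24698
Total PV = 95004.68836 + 609650.24698 = 704654.93534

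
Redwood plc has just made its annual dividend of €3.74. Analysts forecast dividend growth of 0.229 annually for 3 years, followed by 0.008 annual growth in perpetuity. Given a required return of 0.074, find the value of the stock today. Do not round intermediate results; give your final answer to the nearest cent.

D_1 = 4.59646
D_2 = 5.64905
D_3 = 6.94268
Terminal value at year 3: TV = D_3×(1+g_2)/(r−g_2) = 6.99822/0.066 = 106.03368
P_0 = D_1/(1+r)^1 + D_2/(1+r)^2 + D_3/(1+r)^3 + TV/(1+r)^3
    = 4.27976 + 4.89741 + 5.60421 + 85.59157 = 100.37295

€100.37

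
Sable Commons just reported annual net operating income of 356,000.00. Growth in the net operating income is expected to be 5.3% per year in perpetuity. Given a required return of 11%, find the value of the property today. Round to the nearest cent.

D₁ = D₀ × (1 + g) = 356,000.00 × 1.053 = 374,868.0000
Growing perpetuity: P = D₁ / (r − g) = 374,868.0000 / (0.11 − 0.053) = 6,576,631.58

6576631.58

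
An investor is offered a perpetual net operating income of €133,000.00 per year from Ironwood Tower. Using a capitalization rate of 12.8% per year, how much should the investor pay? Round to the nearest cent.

€1039062.50

Level perpetuity: PV = C / r = €133,000.00 / 0.128 = €1,039,062.50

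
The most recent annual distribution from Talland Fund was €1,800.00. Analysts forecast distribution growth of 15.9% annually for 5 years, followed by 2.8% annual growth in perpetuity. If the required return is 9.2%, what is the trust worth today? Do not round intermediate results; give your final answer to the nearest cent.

D_1 = 2086.20000
D_2 = 2417.90580
D_3 = 2802.35282
D_4 = 3247.92692
D_5 = 3764.34730
Terminal value at year 5: TV = D_5×(1+g_2)/(r−g_2) = 3869.74903/0.064 = 60464.82853
P_0 = D_1/(1+r)^1 + D_2/(1+r)^2 + D_3/(1+r)^3 + D_4/(1+r)^4 + D_5/(1+r)^5 + TV/(1+r)^5
    = 1910.43956 + 2027.65517 + 2152.06259 + 2284.10306 + 2424.24491 + 38939.43393 = 49737.93922

€49737.94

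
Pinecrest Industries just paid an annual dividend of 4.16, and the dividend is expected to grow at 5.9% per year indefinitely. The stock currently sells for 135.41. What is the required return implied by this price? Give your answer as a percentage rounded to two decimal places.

9.15%

D₁ = 4.16 × 1.059 = 4.4054
P = D₁/(r − g) ⇒ r = D₁/P + g = 4.4054/135.41 + 0.059 = 0.032534 + 0.059 = 0.091534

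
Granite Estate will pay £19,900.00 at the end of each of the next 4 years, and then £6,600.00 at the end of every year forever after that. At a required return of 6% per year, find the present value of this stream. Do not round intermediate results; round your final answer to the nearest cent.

£156085.90

PV of 4-year annuity: £19,900.00 × [1 − (1+0.06)^−4] / 0.06 = 68955.60169
Perpetuity value at year 4: £6,600.00 / 0.06 = 110000.00000
PV of perpetuity: 110000.00000 / (1+0.06)^4 = 87130.30296
Total PV = 68955.60169 + 87130.30296 = 156085.90465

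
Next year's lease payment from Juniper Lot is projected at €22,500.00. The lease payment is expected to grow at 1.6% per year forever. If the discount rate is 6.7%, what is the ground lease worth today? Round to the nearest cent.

Growing perpetuity: P = D₁ / (r − g) = €22,500.0000 / (0.067 − 0.016) = €441,176.47

€441176.47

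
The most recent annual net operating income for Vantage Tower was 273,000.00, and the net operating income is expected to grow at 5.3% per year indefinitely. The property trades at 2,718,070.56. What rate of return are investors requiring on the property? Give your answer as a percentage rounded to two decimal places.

15.88%

D₁ = 273,000.00 × 1.053 = 287,469.0000
P = D₁/(r − g) ⇒ r = D₁/P + g = 287,469.0000/2,718,070.56 + 0.053 = 0.105762 + 0.053 = 0.158762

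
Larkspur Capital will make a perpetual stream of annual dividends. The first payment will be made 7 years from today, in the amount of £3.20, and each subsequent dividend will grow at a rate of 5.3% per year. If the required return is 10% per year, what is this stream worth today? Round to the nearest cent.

£38.43

Value at end of year 6: C₁ / (r − g) = £3.20 / (0.1 − 0.053) = £68.0851
Discount to today: PV = £68.0851 / (1 + 0.1)^6 = £68.0851 / 1.771561 = £38.43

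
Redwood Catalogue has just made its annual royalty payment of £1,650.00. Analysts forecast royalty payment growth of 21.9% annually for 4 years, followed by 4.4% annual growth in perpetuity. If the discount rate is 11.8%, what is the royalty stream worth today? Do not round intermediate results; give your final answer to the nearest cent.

D_1 = 2011.35000
D_2 = 2451.83565
D_3 = 2988.78766
D_4 = 3643.33215
Terminal value at year 4: TV = D_4×(1+g_2)/(r−g_2) = 3803.63877/0.074 = 51400.52391
P_0 = D_1/(1+r)^1 + D_2/(1+r)^2 + D_3/(1+r)^3 + D_4/(1+r)^4 + TV/(1+r)^4
    = 1799.06082 + 1961.58778 + 2138.79741 + 2332.01614 + 32900.33586 = 41131.79802

£41131.80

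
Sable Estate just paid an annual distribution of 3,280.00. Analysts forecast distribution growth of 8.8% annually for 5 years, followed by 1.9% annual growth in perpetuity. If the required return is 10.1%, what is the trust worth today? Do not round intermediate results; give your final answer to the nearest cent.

54237.94

D_1 = 3568.64000
D_2 = 3882.68032
D_3 = 4224.35619
D_4 = 4596.09953
D_5 = 5000.55629
Terminal value at year 5: TV = D_5×(1+g_2)/(r−g_2) = 5095.56686/0.082 = 62141.05928
P_0 = D_1/(1+r)^1 + D_2/(1+r)^2 + D_3/(1+r)^3 + D_4/(1+r)^4 + D_5/(1+r)^5 + TV/(1+r)^5
    = 3241.27157 + 3203.00043 + 3165.18117 + 3127.80845 + 3090.87702 + 38409.80102 = 54237.93965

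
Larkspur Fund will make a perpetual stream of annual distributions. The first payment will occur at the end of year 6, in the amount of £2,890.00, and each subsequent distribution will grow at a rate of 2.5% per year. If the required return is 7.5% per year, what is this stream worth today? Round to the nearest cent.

£40261.09

Value at end of year 5: C₁ / (r − g) = £2,890.00 / (0.075 − 0.025) = £57,800.0000
Discount to today: PV = £57,800.0000 / (1 + 0.075)^5 = £57,800.0000 / 1.435629 = £40,261.09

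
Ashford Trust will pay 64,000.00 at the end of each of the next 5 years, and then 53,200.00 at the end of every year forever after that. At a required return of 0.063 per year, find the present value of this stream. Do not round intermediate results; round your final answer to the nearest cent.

889569.08

PV of 5-year annuity: 64,000.00 × [1 − (1+0.063)^−5] / 0.063 = 267405.24911
Perpetuity value at year 5: 53,200.00 / 0.063 = 844444.44444
PV of perpetuity: 844444.44444 / (1+0.063)^5 = 622163.83112
Total PV = 267405.24911 + 622163.83112 = 889569.08023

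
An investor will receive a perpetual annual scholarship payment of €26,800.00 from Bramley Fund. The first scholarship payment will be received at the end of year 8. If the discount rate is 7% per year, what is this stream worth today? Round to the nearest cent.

€238424.19

Value at end of year 7: C / r = €26,800.00 / 0.07 = €382,857.1429
Discount to today: PV = €382,857.1429 / (1 + 0.07)^7 = €382,857.1429 / 1.605781 = €238,424.19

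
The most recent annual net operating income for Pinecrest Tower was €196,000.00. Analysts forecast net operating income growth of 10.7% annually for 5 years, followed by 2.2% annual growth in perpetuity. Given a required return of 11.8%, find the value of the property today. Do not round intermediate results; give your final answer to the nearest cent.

€2937384.08

D_1 = 216972.00000
D_2 = 240188.00400
D_3 = 265888.12043
D_4 = 294338.14931
D_5 = 325832.33129
Terminal value at year 5: TV = D_5×(1+g_2)/(r−g_2) = 333000.64258/0.096 = 3468756.69353
P_0 = D_1/(1+r)^1 + D_2/(1+r)^2 + D_3/(1+r)^3 + D_4/(1+r)^4 + D_5/(1+r)^5 + TV/(1+r)^5
    = 194071.55635 + 192162.08665 + 190271.40423 + 188399.32422 + 186545.66361 + 1985934.04383 = 2937384.07889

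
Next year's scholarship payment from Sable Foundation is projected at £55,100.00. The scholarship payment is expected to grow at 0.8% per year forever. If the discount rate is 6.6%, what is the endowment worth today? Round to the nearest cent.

£950000.00

Growing perpetuity: P = D₁ / (r − g) = £55,100.0000 / (0.066 − 0.008) = £950,000.00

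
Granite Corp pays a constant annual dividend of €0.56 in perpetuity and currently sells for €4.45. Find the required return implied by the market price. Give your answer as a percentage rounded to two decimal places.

P = C/r ⇒ r = C/P = €0.56/€4.45 = 0.125843

12.58%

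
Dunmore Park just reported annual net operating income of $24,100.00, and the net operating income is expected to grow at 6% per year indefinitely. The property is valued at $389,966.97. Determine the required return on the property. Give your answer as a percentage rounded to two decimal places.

12.55%

D₁ = $24,100.00 × 1.06 = $25,546.0000
P = D₁/(r − g) ⇒ r = D₁/P + g = $25,546.0000/$389,966.97 + 0.06 = 0.065508 + 0.06 = 0.125508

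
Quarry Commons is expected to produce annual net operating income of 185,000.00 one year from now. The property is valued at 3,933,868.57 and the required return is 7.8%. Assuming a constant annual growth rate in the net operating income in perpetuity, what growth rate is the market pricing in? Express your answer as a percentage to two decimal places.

P = D₁/(r−g) ⇒ g = r − D₁/P = 0.078 − 185,000.00/3,933,868.57 = 0.030973

3.10%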